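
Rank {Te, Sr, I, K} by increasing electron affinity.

Sr, K, Te, I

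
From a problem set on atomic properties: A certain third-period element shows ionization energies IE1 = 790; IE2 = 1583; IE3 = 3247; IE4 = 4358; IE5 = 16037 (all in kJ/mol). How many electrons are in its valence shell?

Look for the largest jump between consecutive ionization energies: IE5/IE4 ≈ 3.7, far larger than any earlier ratio.
That jump marks the point where a core electron is being removed. So the atom has 4 valence electrons.

4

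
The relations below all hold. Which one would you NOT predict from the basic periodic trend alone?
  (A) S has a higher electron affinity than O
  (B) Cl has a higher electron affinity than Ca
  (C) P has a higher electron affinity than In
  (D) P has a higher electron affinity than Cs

The general trend: electron affinity increases across a period and decreases down a group.
(A) S (period 3, group 16) vs O (period 2, group 16): the stated order contradicts the simple trend.
(B) Cl (period 3, group 17) vs Ca (period 4, group 2): the stated order agrees with the simple trend.
(C) P (period 3, group 15) vs In (period 5, group 13): the stated order agrees with the simple trend.
(D) P (period 3, group 15) vs Cs (period 6, group 1): the stated order agrees with the simple trend.
The exception is (A): the compact 2p subshell of O repels the added electron more than S's larger 3p does.

(A)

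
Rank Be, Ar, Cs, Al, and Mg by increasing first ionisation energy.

Be is in period 2, group 2; Mg is in period 3, group 2; Al is in period 3, group 13; Ar is in period 3, group 18; Cs is in period 6, group 1.
IE₁ increases left→right with effective nuclear charge and decreases top→bottom as the valence shell moves farther out.
These span different periods and groups, so the two trends combine.
Al > Cs: both effects reinforce here, so Al is clearly the higher of the two.
Mg > Al: this pair runs against the simple trend — see the exception note.
Be > Mg: Be sits above Mg in group 2, so the down-group effect alone puts Be higher.
Ar > Be: period and group pull opposite ways; the across-period shift dominates (1521 vs 900 kJ/mol).
Note the exception: Mg has a higher first ionization energy than Al, contrary to the simple trend — Al's single 3p electron is easier to remove than one from Mg's filled 3s².
Approximate values (kJ/mol): Be 900, Mg 738, Al 578, Ar 1521, Cs 376.
So from lowest to highest: Cs < Al < Mg < Be < Ar.

Cs < Al < Mg < Be < Ar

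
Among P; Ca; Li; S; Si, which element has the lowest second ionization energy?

After 1 electron has been removed, what remains? P⁺ still has 4 valence electrons; Ca⁺ still has 1 valence electron; Li⁺ is the bare [He] core; S⁺ still has 5 valence electrons; Si⁺ still has 3 valence electrons.
Core electrons are held far more tightly than valence electrons, so Li tops the IE_2 order.
Valence configurations: P⁺ [Ne]3s²3p², Ca⁺ [Ar]4s¹, S⁺ [Ne]3s²3p³, Si⁺ [Ne]3s²3p¹.
The numbers (kJ/mol): P 1907, Ca 1145, Li 7298, S 2252, Si 1577.
Putting it together, IE_2: Ca < Si < P < S < Li.

Ca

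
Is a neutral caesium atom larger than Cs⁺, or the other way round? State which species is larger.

Cs

Forming Cs⁺ removes 1 electron from Cs. Fewer electrons for the same nuclear charge means less shielding and a higher Z_eff on the remaining electrons, and for main-group metals the entire outer shell is lost.
A cation is smaller than its parent atom: Cs⁺ < Cs.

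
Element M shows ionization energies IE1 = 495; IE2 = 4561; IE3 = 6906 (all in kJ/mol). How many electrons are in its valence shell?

Look for the largest jump between consecutive ionization energies: IE2/IE1 ≈ 9.2, far larger than any earlier ratio.
That jump marks the point where a core electron is being removed. So the atom has 1 valence electron.

1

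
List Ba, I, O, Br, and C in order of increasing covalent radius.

O < C < Br < I < Ba

C is in period 2, group 14; O is in period 2, group 16; Br is in period 4, group 17; I is in period 5, group 17; Ba is in period 6, group 2.
Atomic radius shrinks across a period as nuclear charge pulls the same shell inward, and grows down a group as new shells are added.
Neither a single period nor a single group — weigh both effects.
C > O: C lies to the left of O in period 2, so the across-period effect alone puts C larger.
Br > C: the two effects oppose for this pair; the down-group effect wins (114 vs 75 pm).
I > Br: I sits below Br in group 17, so the down-group effect alone puts I larger.
Ba > I: relative to I, both the across-period and down-group shifts push Ba's atomic radius up.
Tabulated atomic radius (pm): C 75, O 63, Br 114, I 133, Ba 196.
So from smallest to largest: O < C < Br < I < Ba.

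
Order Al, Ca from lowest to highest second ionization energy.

Ca, Al

IE_2 is the cost of taking one more electron from the +1 cation: Al⁺ still has 2 valence electrons; Ca⁺ still has 1 valence electron.
All are still removing valence electrons, so compare the +1 ions as you would atoms: IE_2 generally rises across a period (higher Z_eff) and falls down a group (larger shell), subject to the usual subshell exceptions.
Valence configurations: Al⁺ [Ne]3s², Ca⁺ [Ar]4s¹.
Approximate IE_2 values (kJ/mol): Al 1817, Ca 1145.
So the second ionization energies run Ca < Al.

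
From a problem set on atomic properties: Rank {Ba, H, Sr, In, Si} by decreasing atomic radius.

Ba > Sr > In > Si > H

H is in period 1, group 1; Si is in period 3, group 14; Sr is in period 5, group 2; In is in period 5, group 13; Ba is in period 6, group 2.
Moving right in a period, electrons are added to the same shell under a stronger nuclear pull, so atoms get smaller; moving down, a new shell is opened and atoms get larger.
These span different periods and groups, so the two trends combine.
Si > H: the two effects oppose for this pair; the down-group effect wins (116 vs 32 pm).
In > Si: both effects reinforce here, so In is clearly the larger of the two.
Sr > In: both are in period 5; the period trend gives Sr the larger value.
Ba > Sr: Ba sits below Sr in group 2, so the down-group effect alone puts Ba larger.
Tabulated atomic radius (pm): H 32, Si 116, Sr 185, In 142, Ba 196.
So from largest to smallest: Ba > Sr > In > Si > H.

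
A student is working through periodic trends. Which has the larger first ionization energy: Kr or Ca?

Ca is in period 4, group 2; Kr is in period 4, group 18.
IE₁ increases left→right with effective nuclear charge and decreases top→bottom as the valence shell moves farther out.
All lie in period 4, so first ionization energy increases left to right.
So Kr has the larger first ionization energy (Kr > Ca).

Kr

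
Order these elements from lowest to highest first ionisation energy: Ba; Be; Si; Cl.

Ba, Si, Be, Cl

First ionization energy rises across a period (greater Z_eff holds electrons more tightly) and falls down a group (valence electrons are farther from the nucleus).
Here both period and group differ, so the two effects have to be weighed against each other.
Si > Ba: both effects reinforce here, so Si is clearly the higher of the two.
Be > Si: the two effects oppose for this pair; the down-group effect wins (900 vs 786 kJ/mol).
Cl > Be: the two effects oppose for this pair; the across-period effect wins (1251 vs 900 kJ/mol).
Approximate values (kJ/mol): Be 900, Si 786, Cl 1251, Ba 503.
So from lowest to highest: Ba < Si < Be < Cl.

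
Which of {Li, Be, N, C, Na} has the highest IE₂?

Consider each +1 ion: Li⁺ is the bare [He] core; Be⁺ still has 1 valence electron; N⁺ still has 4 valence electrons; C⁺ still has 3 valence electrons; Na⁺ is the bare [Ne] core.
Core electrons are held far more tightly than valence electrons, so Na and Li top the IE_2 order.
Valence configurations: Be⁺ [He]2s¹, N⁺ [He]2s²2p², C⁺ [He]2s²2p¹.
The numbers (kJ/mol): Li 7298, Be 1757, N 2856, C 2353, Na 4562.
So the second ionization energies run Be < C < N < Na < Li.

Li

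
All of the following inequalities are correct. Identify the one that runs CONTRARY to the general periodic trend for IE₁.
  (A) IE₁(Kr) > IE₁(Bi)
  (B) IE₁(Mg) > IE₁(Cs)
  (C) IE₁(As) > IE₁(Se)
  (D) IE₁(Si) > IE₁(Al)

The general trend: IE₁ increases across a period and decreases down a group.
(A) Kr (period 4, group 18) vs Bi (period 6, group 15): the stated order agrees with the simple trend.
(B) Mg (period 3, group 2) vs Cs (period 6, group 1): the stated order agrees with the simple trend.
(C) As (period 4, group 15) vs Se (period 4, group 16): the stated order contradicts the simple trend.
(D) Si (period 3, group 14) vs Al (period 3, group 13): the stated order agrees with the simple trend.
The exception is (C): Se (4p⁴) ionizes more easily than half-filled As (4p³).

(C)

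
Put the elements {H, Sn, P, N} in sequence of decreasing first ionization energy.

N > H > P > Sn

H is in period 1, group 1; N is in period 2, group 15; P is in period 3, group 15; Sn is in period 5, group 14.
Across a period the outer electron is held more tightly (higher IE₁); down a group it sits in a higher shell, more shielded, and comes off more easily.
Neither a single period nor a single group — weigh both effects.
P > Sn: relative to Sn, both the across-period and down-group shifts push P's first ionization energy up.
H > P: the two effects oppose for this pair; the down-group effect wins (1312 vs 1012 kJ/mol).
N > H: the two effects oppose for this pair; the across-period effect wins (1402 vs 1312 kJ/mol).
Approximate values (kJ/mol): H 1312, N 1402, P 1012, Sn 709.
So from highest to lowest: N > H > P > Sn.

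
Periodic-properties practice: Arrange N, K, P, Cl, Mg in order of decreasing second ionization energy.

IE_2 is the cost of taking one more electron from the +1 cation: N⁺ still has 4 valence electrons; K⁺ is the bare [Ar] core; P⁺ still has 4 valence electrons; Cl⁺ still has 6 valence electrons; Mg⁺ still has 1 valence electron.
Core electrons are held far more tightly than valence electrons, so K tops the IE_2 order.
Valence configurations: N⁺ [He]2s²2p², P⁺ [Ne]3s²3p², Cl⁺ [Ne]3s²3p⁴, Mg⁺ [Ne]3s¹.
The numbers (kJ/mol): N 2856, K 3052, P 1907, Cl 2298, Mg 1451.
Overall IE_2 order: Mg < P < Cl < N < K.

K > N > Cl > P > Mg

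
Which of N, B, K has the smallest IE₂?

IE_2 is the cost of taking one more electron from the +1 cation: N⁺ still has 4 valence electrons; B⁺ still has 2 valence electrons; K⁺ is the bare [Ar] core.
Pulling an electron out of a noble-gas core costs far more than removing a remaining valence electron, so K sits at the high end of IE_2.
Valence configurations: N⁺ [He]2s²2p², B⁺ [He]2s².
Tabulated IE_2 (kJ/mol): N 2856, B 2427, K 3052.
So the second ionization energies run B < N < K.

B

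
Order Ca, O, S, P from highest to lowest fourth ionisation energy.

O > Ca > P > S

IE_4 is the cost of taking one more electron from the +3 cation: Ca³⁺ is already 1 electron into the core; O³⁺ still has 3 valence electrons; S³⁺ still has 3 valence electrons; P³⁺ still has 2 valence electrons.
Usually core removal costs more than valence removal, but here the competition is close: a tightly held n=2 valence electron can cost more to remove than an n=3 core electron, so the actual values have to decide it.
Valence configurations: O³⁺ [He]2s²2p¹, S³⁺ [Ne]3s²3p¹, P³⁺ [Ne]3s².
S³⁺ loses a lone 3p electron whereas P³⁺ must break into a filled 3s² pair, so IE_4(P) > IE_4(S) even though S has the higher nuclear charge.
Tabulated IE_4 (kJ/mol): Ca 6491, O 7469, S 4556, P 4964.
Overall IE_4 order: S < P < Ca < O.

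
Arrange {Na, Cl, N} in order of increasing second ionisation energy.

Cl < N < Na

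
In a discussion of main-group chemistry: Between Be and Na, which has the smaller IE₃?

Na

IE_3 is the cost of taking one more electron from the +2 cation: Be²⁺ is the bare [He] core; Na²⁺ is already 1 electron into the core.
All of these are removing an electron from a noble-gas core or deeper; the smaller core (lower principal quantum number) is held far more tightly, and within a period the higher nuclear charge binds the same core more tightly.
Tabulated IE_3 (kJ/mol): Be 14849, Na 6910.
So the third ionization energies run Na < Be.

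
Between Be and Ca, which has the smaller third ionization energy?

The third ionization energy removes an electron from the +2 ion. For each element: Be²⁺ is the bare [He] core; Ca²⁺ is the bare [Ar] core.
All of these are removing an electron from a noble-gas core or deeper; the smaller core (lower principal quantum number) is held far more tightly, and within a period the higher nuclear charge binds the same core more tightly.
The numbers (kJ/mol): Be 14849, Ca 4912.
Putting it together, IE_3: Ca < Be.

Ca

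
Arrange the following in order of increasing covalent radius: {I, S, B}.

B is in period 2, group 13; S is in period 3, group 16; I is in period 5, group 17.
Moving right in a period, electrons are added to the same shell under a stronger nuclear pull, so atoms get smaller; moving down, a new shell is opened and atoms get larger.
These span different periods and groups, so the two trends combine.
S > B: the two effects oppose for this pair; the down-group effect wins (103 vs 85 pm).
I > S: the two effects oppose for this pair; the down-group effect wins (133 vs 103 pm).
Approximate values (pm): B 85, S 103, I 133.
So from smallest to largest: B < S < I.

B, S, I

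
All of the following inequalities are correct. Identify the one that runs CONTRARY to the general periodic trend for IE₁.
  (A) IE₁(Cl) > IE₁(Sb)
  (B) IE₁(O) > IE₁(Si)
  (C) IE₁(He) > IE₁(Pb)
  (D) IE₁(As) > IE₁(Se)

The general trend: IE₁ increases across a period and decreases down a group.
(A) Cl (period 3, group 17) vs Sb (period 5, group 15): the stated order agrees with the simple trend.
(B) O (period 2, group 16) vs Si (period 3, group 14): the stated order agrees with the simple trend.
(C) He (period 1, group 18) vs Pb (period 6, group 14): the stated order agrees with the simple trend.
(D) As (period 4, group 15) vs Se (period 4, group 16): the stated order contradicts the simple trend.
The exception is (D): Se (4p⁴) ionizes more easily than half-filled As (4p³).

(D)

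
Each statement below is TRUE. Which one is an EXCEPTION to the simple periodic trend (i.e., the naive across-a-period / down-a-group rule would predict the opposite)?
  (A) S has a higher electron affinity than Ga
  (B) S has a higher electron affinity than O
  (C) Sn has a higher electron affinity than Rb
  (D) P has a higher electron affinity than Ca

(B)

The general trend: electron affinity increases across a period and decreases down a group.
(A) S (period 3, group 16) vs Ga (period 4, group 13): the stated order agrees with the simple trend.
(B) S (period 3, group 16) vs O (period 2, group 16): the stated order contradicts the simple trend.
(C) Sn (period 5, group 14) vs Rb (period 5, group 1): the stated order agrees with the simple trend.
(D) P (period 3, group 15) vs Ca (period 4, group 2): the stated order agrees with the simple trend.
The exception is (B): the compact 2p subshell of O repels the added electron more than S's larger 3p does.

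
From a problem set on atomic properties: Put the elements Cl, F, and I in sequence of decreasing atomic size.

I > Cl > F

F is in period 2, group 17; Cl is in period 3, group 17; I is in period 5, group 17.
Moving right in a period, electrons are added to the same shell under a stronger nuclear pull, so atoms get smaller; moving down, a new shell is opened and atoms get larger.
All are in group 17, so atomic radius increases down the group.
So from largest to smallest: I > Cl > F.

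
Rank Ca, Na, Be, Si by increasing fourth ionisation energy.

After 3 electrons have been removed, what remains? Ca³⁺ is already 1 electron into the core; Na³⁺ is already 2 electrons into the core; Be³⁺ is already 1 electron into the core; Si³⁺ still has 1 valence electron.
Pulling an electron out of a noble-gas core costs far more than removing a remaining valence electron, so Ca, Na and Be sit at the high end of IE_4.
The numbers (kJ/mol): Ca 6491, Na 9543, Be 21007, Si 4356.
Hence IE_4: Si < Ca < Na < Be.

Si < Ca < Na < Be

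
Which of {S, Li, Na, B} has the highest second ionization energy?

Consider each +1 ion: S⁺ still has 5 valence electrons; Li⁺ is the bare [He] core; Na⁺ is the bare [Ne] core; B⁺ still has 2 valence electrons.
Pulling an electron out of a noble-gas core costs far more than removing a remaining valence electron, so Na and Li sit at the high end of IE_2.
Valence configurations: S⁺ [Ne]3s²3p³, B⁺ [He]2s².
Approximate IE_2 values (kJ/mol): S 2252, Li 7298, Na 4562, B 2427.
So the second ionization energies run S < B < Na < Li.

Li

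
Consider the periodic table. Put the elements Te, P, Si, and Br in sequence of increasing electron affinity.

P, Si, Te, Br

Adding an electron releases more energy for atoms nearer the top right (short of the noble gases).
Neither a single period nor a single group — weigh both effects.
Si > P: this pair runs against the simple trend — see the exception note.
Te > Si: the two effects oppose for this pair; the across-period effect wins (190 vs 134 kJ/mol).
Br > Te: relative to Te, both the across-period and down-group shifts push Br's electron affinity up.
Note the exception: Si has a higher electron affinity than P, contrary to the simple trend — adding an electron to P's half-filled 3p³ is unfavourable, so Si (3p²) has the more exothermic EA.
Approximate values (kJ/mol): Si 134, P 72, Br 325, Te 190.
So from lowest to highest: P < Si < Te < Br.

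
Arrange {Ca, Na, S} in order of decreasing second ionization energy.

Na > S > Ca

IE_2 is the cost of taking one more electron from the +1 cation: Ca⁺ still has 1 valence electron; Na⁺ is the bare [Ne] core; S⁺ still has 5 valence electrons.
Breaking into a closed-shell core is much more expensive than removing a leftover valence electron — Na has the largest IE_2 here.
Valence configurations: Ca⁺ [Ar]4s¹, S⁺ [Ne]3s²3p³.
Approximate IE_2 values (kJ/mol): Ca 1145, Na 4562, S 2252.
Putting it together, IE_2: Ca < S < Na.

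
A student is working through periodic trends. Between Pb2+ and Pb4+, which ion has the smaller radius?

Pb4+

Both ions have Z = 82 protons, but Pb4+ has lost more electrons, so its remaining electrons feel a larger effective nuclear charge per electron and are pulled in more tightly.
Higher positive charge → smaller ion, so Pb2+ > Pb4+.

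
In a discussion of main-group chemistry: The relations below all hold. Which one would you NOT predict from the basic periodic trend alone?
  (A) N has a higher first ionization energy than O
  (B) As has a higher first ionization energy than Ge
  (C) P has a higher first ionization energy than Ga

(A)

The general trend: first ionization energy increases across a period and decreases down a group.
(A) N (period 2, group 15) vs O (period 2, group 16): the stated order contradicts the simple trend.
(B) As (period 4, group 15) vs Ge (period 4, group 14): the stated order agrees with the simple trend.
(C) P (period 3, group 15) vs Ga (period 4, group 13): the stated order agrees with the simple trend.
The exception is (A): pairing an electron in O's 2p⁴ costs repulsion energy, so O ionizes more easily than half-filled N (2p³).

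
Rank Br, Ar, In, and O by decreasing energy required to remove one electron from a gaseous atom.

Ar, O, Br, In

O is in period 2, group 16; Ar is in period 3, group 18; Br is in period 4, group 17; In is in period 5, group 13.
IE₁ increases left→right with effective nuclear charge and decreases top→bottom as the valence shell moves farther out.
Neither a single period nor a single group — weigh both effects.
Br > In: both effects reinforce here, so Br is clearly the higher of the two.
O > Br: the two effects oppose for this pair; the down-group effect wins (1314 vs 1140 kJ/mol).
Ar > O: the two effects oppose for this pair; the across-period effect wins (1521 vs 1314 kJ/mol).
For reference (kJ/mol): O 1314, Ar 1521, Br 1140, In 558.
So from highest to lowest: Ar > O > Br > In.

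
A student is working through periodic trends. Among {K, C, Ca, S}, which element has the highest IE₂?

IE_2 is the cost of taking one more electron from the +1 cation: K⁺ is the bare [Ar] core; C⁺ still has 3 valence electrons; Ca⁺ still has 1 valence electron; S⁺ still has 5 valence electrons.
Core electrons are held far more tightly than valence electrons, so K tops the IE_2 order.
Valence configurations: C⁺ [He]2s²2p¹, Ca⁺ [Ar]4s¹, S⁺ [Ne]3s²3p³.
The numbers (kJ/mol): K 3052, C 2353, Ca 1145, S 2252.
Putting it together, IE_2: Ca < S < C < K.

K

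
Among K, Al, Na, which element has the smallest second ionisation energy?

IE_2 is the cost of taking one more electron from the +1 cation: K⁺ is the bare [Ar] core; Al⁺ still has 2 valence electrons; Na⁺ is the bare [Ne] core.
Core electrons are held far more tightly than valence electrons, so K and Na top the IE_2 order.
Tabulated IE_2 (kJ/mol): K 3052, Al 1817, Na 4562.
Hence IE_2: Al < K < Na.

Al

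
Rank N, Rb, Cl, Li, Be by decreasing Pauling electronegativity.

Cl > N > Be > Li > Rb

Li is in period 2, group 1; Be is in period 2, group 2; N is in period 2, group 15; Cl is in period 3, group 17; Rb is in period 5, group 1.
Atoms toward the upper right of the periodic table pull bonding electrons most strongly.
Neither a single period nor a single group — weigh both effects.
Li > Rb: they share group 1; the group trend gives Li the larger value.
Be > Li: Be lies to the right of Li in period 2, so the across-period effect alone puts Be higher.
N > Be: N lies to the right of Be in period 2, so the across-period effect alone puts N higher.
Cl > N: the two effects oppose for this pair; the across-period effect wins (3.16 vs 3.04).
Approximate values (Pauling): Li 0.98, Be 1.57, N 3.04, Cl 3.16, Rb 0.82.
So from highest to lowest: Cl > N > Be > Li > Rb.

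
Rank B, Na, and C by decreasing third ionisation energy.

IE_3 is the cost of taking one more electron from the +2 cation: B²⁺ still has 1 valence electron; Na²⁺ is already 1 electron into the core; C²⁺ still has 2 valence electrons.
Core electrons are held far more tightly than valence electrons, so Na tops the IE_3 order.
Valence configurations: B²⁺ [He]2s¹, C²⁺ [He]2s².
The numbers (kJ/mol): B 3660, Na 6910, C 4620.
So the third ionization energies run B < C < Na.

Na > C > B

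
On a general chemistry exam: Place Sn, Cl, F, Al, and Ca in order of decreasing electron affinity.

Cl, F, Sn, Al, Ca

F is in period 2, group 17; Al is in period 3, group 13; Cl is in period 3, group 17; Ca is in period 4, group 2; Sn is in period 5, group 14.
EA tends to increase across a period and decrease down a group, though the pattern is less regular than for IE or radius.
Neither a single period nor a single group — weigh both effects.
Al > Ca: both effects reinforce here, so Al is clearly the higher of the two.
Sn > Al: the two effects oppose for this pair; the across-period effect wins (107 vs 42 kJ/mol).
F > Sn: both effects reinforce here, so F is clearly the higher of the two.
Cl > F: this pair runs against the simple trend — see the exception note.
Note the exception: Cl has a higher electron affinity than F, contrary to the simple trend — F's small 2p subshell makes the incoming electron feel strong e⁻–e⁻ repulsion, so Cl actually releases more energy on gaining an electron.
For reference (kJ/mol): F 328, Al 42, Cl 349, Ca 2, Sn 107.
So from highest to lowest: Cl > F > Sn > Al > Ca.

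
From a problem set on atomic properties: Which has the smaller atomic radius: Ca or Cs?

Ca is in period 4, group 2; Cs is in period 6, group 1.
Atomic radius shrinks across a period as nuclear charge pulls the same shell inward, and grows down a group as new shells are added.
These span different periods and groups, so the two trends combine.
Cs > Ca: relative to Ca, both the across-period and down-group shifts push Cs's atomic radius up.
For reference (pm): Ca 171, Cs 232.
So Ca has the smaller atomic radius (Ca < Cs).

Ca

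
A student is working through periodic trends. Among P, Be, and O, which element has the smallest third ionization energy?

P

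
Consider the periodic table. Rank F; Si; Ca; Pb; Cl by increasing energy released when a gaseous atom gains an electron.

F is in period 2, group 17; Si is in period 3, group 14; Cl is in period 3, group 17; Ca is in period 4, group 2; Pb is in period 6, group 14.
Adding an electron releases more energy for atoms nearer the top right (short of the noble gases).
These span different periods and groups, so the two trends combine.
Pb > Ca: period and group pull opposite ways; the across-period shift dominates (35 vs 2 kJ/mol).
Si > Pb: Si sits above Pb in group 14, so the down-group effect alone puts Si higher.
F > Si: relative to Si, both the across-period and down-group shifts push F's electron affinity up.
Cl > F: this pair runs against the simple trend — see the exception note.
Note the exception: Cl has a higher electron affinity than F, contrary to the simple trend — F's small 2p subshell makes the incoming electron feel strong e⁻–e⁻ repulsion, so Cl actually releases more energy on gaining an electron.
Approximate values (kJ/mol): F 328, Si 134, Cl 349, Ca 2, Pb 35.
So from lowest to highest: Ca < Pb < Si < F < Cl.

Ca < Pb < Si < F < Cl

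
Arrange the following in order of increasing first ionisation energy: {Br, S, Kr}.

S < Br < Kr

S is in period 3, group 16; Br is in period 4, group 17; Kr is in period 4, group 18.
First ionization energy rises across a period (greater Z_eff holds electrons more tightly) and falls down a group (valence electrons are farther from the nucleus).
Here both period and group differ, so the two effects have to be weighed against each other.
Br > S: period and group pull opposite ways; the across-period shift dominates (1140 vs 1000 kJ/mol).
Kr > Br: both are in period 4; the period trend gives Kr the larger value.
Approximate values (kJ/mol): S 1000, Br 1140, Kr 1351.
So from lowest to highest: S < Br < Kr.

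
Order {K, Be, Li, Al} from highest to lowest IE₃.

The third ionization energy removes an electron from the +2 ion. For each element: K²⁺ is already 1 electron into the core; Be²⁺ is the bare [He] core; Li²⁺ is already 1 electron into the core; Al²⁺ still has 1 valence electron.
Pulling an electron out of a noble-gas core costs far more than removing a remaining valence electron, so K, Li and Be sit at the high end of IE_3.
Tabulated IE_3 (kJ/mol): K 4420, Be 14849, Li 11815, Al 2745.
Hence IE_3: Al < K < Li < Be.

Be, Li, K, Al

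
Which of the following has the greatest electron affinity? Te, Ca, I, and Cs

I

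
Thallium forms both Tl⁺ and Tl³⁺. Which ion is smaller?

Tl³⁺

Both ions have Z = 81 protons, but Tl³⁺ has lost more electrons, so its remaining electrons feel a larger effective nuclear charge per electron and are pulled in more tightly.
Higher positive charge → smaller ion, so Tl⁺ > Tl³⁺.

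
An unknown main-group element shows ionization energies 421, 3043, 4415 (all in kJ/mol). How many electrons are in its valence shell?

1

Look for the largest jump between consecutive ionization energies: IE2/IE1 ≈ 7.2, far larger than any earlier ratio.
That jump marks the point where a core electron is being removed. So the atom has 1 valence electron.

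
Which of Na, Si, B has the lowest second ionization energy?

Si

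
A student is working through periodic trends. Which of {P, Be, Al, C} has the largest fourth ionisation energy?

IE_4 is the cost of taking one more electron from the +3 cation: P³⁺ still has 2 valence electrons; Be³⁺ is already 1 electron into the core; Al³⁺ is the bare [Ne] core; C³⁺ still has 1 valence electron.
Pulling an electron out of a noble-gas core costs far more than removing a remaining valence electron, so Al and Be sit at the high end of IE_4.
Valence configurations: P³⁺ [Ne]3s², C³⁺ [He]2s¹.
Tabulated IE_4 (kJ/mol): P 4964, Be 21007, Al 11577, C 6223.
Putting it together, IE_4: P < C < Al < Be.

Be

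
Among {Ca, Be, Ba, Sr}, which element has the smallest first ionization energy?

Be is in period 2, group 2; Ca is in period 4, group 2; Sr is in period 5, group 2; Ba is in period 6, group 2.
Across a period the outer electron is held more tightly (higher IE₁); down a group it sits in a higher shell, more shielded, and comes off more easily.
All are in group 2, so first ionization energy increases up the group.
The smallest first ionization energy among these belongs to Ba.

Ba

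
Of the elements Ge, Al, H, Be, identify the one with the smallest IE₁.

H is in period 1, group 1; Be is in period 2, group 2; Al is in period 3, group 13; Ge is in period 4, group 14.
First ionization energy rises across a period (greater Z_eff holds electrons more tightly) and falls down a group (valence electrons are farther from the nucleus).
These sit on a diagonal, where the across-period and down-group effects partly cancel.
Ge > Al: period and group pull opposite ways; the across-period shift dominates (762 vs 578 kJ/mol).
Be > Ge: period and group pull opposite ways; the down-group shift dominates (900 vs 762 kJ/mol).
H > Be: period and group pull opposite ways; the down-group shift dominates (1312 vs 900 kJ/mol).
Tabulated first ionization energy (kJ/mol): H 1312, Be 900, Al 578, Ge 762.
The smallest IE₁ among these belongs to Al.

Al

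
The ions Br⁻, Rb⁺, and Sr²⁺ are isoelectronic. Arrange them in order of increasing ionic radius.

Sr²⁺ < Rb⁺ < Br⁻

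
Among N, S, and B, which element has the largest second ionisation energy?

N

Consider each +1 ion: N⁺ still has 4 valence electrons; S⁺ still has 5 valence electrons; B⁺ still has 2 valence electrons.
All are still removing valence electrons, so compare the +1 ions as you would atoms: IE_2 generally rises across a period (higher Z_eff) and falls down a group (larger shell), subject to the usual subshell exceptions.
Valence configurations: N⁺ [He]2s²2p², S⁺ [Ne]3s²3p³, B⁺ [He]2s².
Tabulated IE_2 (kJ/mol): N 2856, S 2252, B 2427.
Putting it together, IE_2: S < B < N.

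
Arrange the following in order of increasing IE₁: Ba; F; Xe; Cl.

Ba < Xe < Cl < F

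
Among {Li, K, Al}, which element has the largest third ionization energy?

IE_3 is the cost of taking one more electron from the +2 cation: Li²⁺ is already 1 electron into the core; K²⁺ is already 1 electron into the core; Al²⁺ still has 1 valence electron.
Pulling an electron out of a noble-gas core costs far more than removing a remaining valence electron, so K and Li sit at the high end of IE_3.
Tabulated IE_3 (kJ/mol): Li 11815, K 4420, Al 2745.
Putting it together, IE_3: Al < K < Li.

Li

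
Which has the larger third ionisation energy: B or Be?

IE_3 is the cost of taking one more electron from the +2 cation: B²⁺ still has 1 valence electron; Be²⁺ is the bare [He] core.
Breaking into a closed-shell core is much more expensive than removing a leftover valence electron — Be has the largest IE_3 here.
Tabulated IE_3 (kJ/mol): B 3660, Be 14849.
So the third ionization energies run B < Be.

Be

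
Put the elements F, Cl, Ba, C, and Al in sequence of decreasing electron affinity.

EA tends to increase across a period and decrease down a group, though the pattern is less regular than for IE or radius.
Neither a single period nor a single group — weigh both effects.
Al > Ba: relative to Ba, both the across-period and down-group shifts push Al's electron affinity up.
C > Al: both effects reinforce here, so C is clearly the higher of the two.
F > C: F lies to the right of C in period 2, so the across-period effect alone puts F higher.
Cl > F: this pair runs against the simple trend — see the exception note.
Note the exception: Cl has a higher electron affinity than F, contrary to the simple trend — F's small 2p subshell makes the incoming electron feel strong e⁻–e⁻ repulsion, so Cl actually releases more energy on gaining an electron.
Approximate values (kJ/mol): C 122, F 328, Al 42, Cl 349, Ba 14.
So from highest to lowest: Cl > F > C > Al > Ba.

Cl > F > C > Al > Ba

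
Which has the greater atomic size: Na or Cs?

Cs

Na is in period 3, group 1; Cs is in period 6, group 1.
Radius decreases left→right (rising Z_eff, same n) and increases top→bottom (higher n).
All are in group 1, so atomic radius increases down the group.
So Cs has the greater atomic size (Cs > Na).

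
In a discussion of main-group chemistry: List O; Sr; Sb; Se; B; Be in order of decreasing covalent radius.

Sr, Sb, Se, Be, B, O

Be is in period 2, group 2; B is in period 2, group 13; O is in period 2, group 16; Se is in period 4, group 16; Sr is in period 5, group 2; Sb is in period 5, group 15.
Moving right in a period, electrons are added to the same shell under a stronger nuclear pull, so atoms get smaller; moving down, a new shell is opened and atoms get larger.
Here both period and group differ, so the two effects have to be weighed against each other.
B > O: both are in period 2; the period trend gives B the larger value.
Be > B: both are in period 2; the period trend gives Be the larger value.
Se > Be: the two effects oppose for this pair; the down-group effect wins (116 vs 102 pm).
Sb > Se: both effects reinforce here, so Sb is clearly the larger of the two.
Sr > Sb: both are in period 5; the period trend gives Sr the larger value.
Approximate values (pm): Be 102, B 85, O 63, Se 116, Sr 185, Sb 140.
So from largest to smallest: Sr > Sb > Se > Be > B > O.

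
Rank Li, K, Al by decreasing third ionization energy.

Li > K > Al

IE_3 is the cost of taking one more electron from the +2 cation: Li²⁺ is already 1 electron into the core; K²⁺ is already 1 electron into the core; Al²⁺ still has 1 valence electron.
Pulling an electron out of a noble-gas core costs far more than removing a remaining valence electron, so K and Li sit at the high end of IE_3.
Approximate IE_3 values (kJ/mol): Li 11815, K 4420, Al 2745.
Overall IE_3 order: Al < K < Li.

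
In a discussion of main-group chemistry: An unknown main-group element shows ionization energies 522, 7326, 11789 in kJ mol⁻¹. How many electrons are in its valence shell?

1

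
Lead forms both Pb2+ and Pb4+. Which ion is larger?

Pb2+

Both ions have Z = 82 protons, but Pb4+ has lost more electrons, so its remaining electrons feel a larger effective nuclear charge per electron and are pulled in more tightly.
Higher positive charge → smaller ion, so Pb2+ > Pb4+.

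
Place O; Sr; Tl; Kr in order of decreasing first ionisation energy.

O is in period 2, group 16; Kr is in period 4, group 18; Sr is in period 5, group 2; Tl is in period 6, group 13.
First ionization energy rises across a period (greater Z_eff holds electrons more tightly) and falls down a group (valence electrons are farther from the nucleus).
Here both period and group differ, so the two effects have to be weighed against each other.
Tl > Sr: the two effects oppose for this pair; the across-period effect wins (589 vs 550 kJ/mol).
O > Tl: both effects reinforce here, so O is clearly the higher of the two.
Kr > O: period and group pull opposite ways; the across-period shift dominates (1351 vs 1314 kJ/mol).
Approximate values (kJ/mol): O 1314, Kr 1351, Sr 550, Tl 589.
So from highest to lowest: Kr > O > Tl > Sr.

Kr, O, Tl, Sr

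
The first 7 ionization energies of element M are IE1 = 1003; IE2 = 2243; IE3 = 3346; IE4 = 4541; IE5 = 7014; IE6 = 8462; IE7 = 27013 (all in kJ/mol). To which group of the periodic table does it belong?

Look for the largest jump between consecutive ionization energies: IE7/IE6 ≈ 3.2, far larger than any earlier ratio.
That jump marks the point where a core electron is being removed. So the atom has 6 valence electrons.
A main-group element with 6 valence electrons is in group 16.

Group 16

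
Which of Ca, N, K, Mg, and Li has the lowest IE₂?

IE_2 is the cost of taking one more electron from the +1 cation: Ca⁺ still has 1 valence electron; N⁺ still has 4 valence electrons; K⁺ is the bare [Ar] core; Mg⁺ still has 1 valence electron; Li⁺ is the bare [He] core.
Pulling an electron out of a noble-gas core costs far more than removing a remaining valence electron, so K and Li sit at the high end of IE_2.
Valence configurations: Ca⁺ [Ar]4s¹, N⁺ [He]2s²2p², Mg⁺ [Ne]3s¹.
Approximate IE_2 values (kJ/mol): Ca 1145, N 2856, K 3052, Mg 1451, Li 7298.
Overall IE_2 order: Ca < Mg < N < K < Li.

Ca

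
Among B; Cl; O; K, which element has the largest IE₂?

O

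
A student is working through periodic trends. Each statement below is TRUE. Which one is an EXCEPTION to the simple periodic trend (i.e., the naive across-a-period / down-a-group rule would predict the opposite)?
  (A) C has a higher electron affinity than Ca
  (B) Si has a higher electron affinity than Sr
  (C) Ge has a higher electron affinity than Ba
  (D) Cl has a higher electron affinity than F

The general trend: electron affinity increases across a period and decreases down a group.
(A) C (period 2, group 14) vs Ca (period 4, group 2): the stated order agrees with the simple trend.
(B) Si (period 3, group 14) vs Sr (period 5, group 2): the stated order agrees with the simple trend.
(C) Ge (period 4, group 14) vs Ba (period 6, group 2): the stated order agrees with the simple trend.
(D) Cl (period 3, group 17) vs F (period 2, group 17): the stated order contradicts the simple trend.
The exception is (D): F's small 2p subshell makes the incoming electron feel strong e⁻–e⁻ repulsion, so Cl actually releases more energy on gaining an electron.

(D)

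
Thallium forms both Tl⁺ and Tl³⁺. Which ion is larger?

Tl⁺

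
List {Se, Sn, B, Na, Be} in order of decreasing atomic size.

Na > Sn > Se > Be > B

Radius decreases left→right (rising Z_eff, same n) and increases top→bottom (higher n).
Neither a single period nor a single group — weigh both effects.
Be > B: both are in period 2; the period trend gives Be the larger value.
Se > Be: period and group pull opposite ways; the down-group shift dominates (116 vs 102 pm).
Sn > Se: relative to Se, both the across-period and down-group shifts push Sn's atomic radius up.
Na > Sn: the two effects oppose for this pair; the across-period effect wins (155 vs 140 pm).
Approximate values (pm): Be 102, B 85, Na 155, Se 116, Sn 140.
So from largest to smallest: Na > Sn > Se > Be > B.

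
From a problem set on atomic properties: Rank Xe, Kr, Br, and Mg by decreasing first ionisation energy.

Mg is in period 3, group 2; Br is in period 4, group 17; Kr is in period 4, group 18; Xe is in period 5, group 18.
Removing the outermost electron gets harder across a period and easier down a group.
Neither a single period nor a single group — weigh both effects.
Br > Mg: period and group pull opposite ways; the across-period shift dominates (1140 vs 738 kJ/mol).
Xe > Br: period and group pull opposite ways; the across-period shift dominates (1170 vs 1140 kJ/mol).
Kr > Xe: they share group 18; the group trend gives Kr the larger value.
Tabulated first ionization energy (kJ/mol): Mg 738, Br 1140, Kr 1351, Xe 1170.
So from highest to lowest: Kr > Xe > Br > Mg.

Kr, Xe, Br, Mg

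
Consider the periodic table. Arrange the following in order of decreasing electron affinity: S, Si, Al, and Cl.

Cl, S, Si, Al

Al is in period 3, group 13; Si is in period 3, group 14; S is in period 3, group 16; Cl is in period 3, group 17.
Electron affinity generally becomes more exothermic across a period toward the halogens and less exothermic down a group.
All lie in period 3, so electron affinity increases left to right.
So from highest to lowest: Cl > S > Si > Al.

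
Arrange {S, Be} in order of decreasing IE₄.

Be > S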